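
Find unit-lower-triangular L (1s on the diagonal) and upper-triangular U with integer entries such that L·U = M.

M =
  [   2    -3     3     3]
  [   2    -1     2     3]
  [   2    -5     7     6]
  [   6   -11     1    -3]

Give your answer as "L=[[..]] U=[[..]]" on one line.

  row1 -= 1·row0 → [0,2,-1,0]
  row2 -= 1·row0 → [0,-2,4,3]
  row3 -= 3·row0 → [0,-2,-8,-12]
  row2 -= -1·row1 → [0,0,3,3]
  row3 -= -1·row1 → [0,0,-9,-12]
  row3 -= -3·row2 → [0,0,0,-3]

L=[[1,0,0,0],[1,1,0,0],[1,-1,1,0],[3,-1,-3,1]] U=[[2,-3,3,3],[0,2,-1,0],[0,0,3,3],[0,0,0,-3]]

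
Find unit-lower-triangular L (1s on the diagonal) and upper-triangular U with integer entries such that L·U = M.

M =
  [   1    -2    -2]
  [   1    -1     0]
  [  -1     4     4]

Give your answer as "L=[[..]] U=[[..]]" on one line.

  row1 -= 1·row0 → [0,1,2]
  row2 -= -1·row0 → [0,2,2]
  row2 -= 2·row1 → [0,0,-2]

L=[[1,0,0],[1,1,0],[-1,2,1]] U=[[1,-2,-2],[0,1,2],[0,0,-2]]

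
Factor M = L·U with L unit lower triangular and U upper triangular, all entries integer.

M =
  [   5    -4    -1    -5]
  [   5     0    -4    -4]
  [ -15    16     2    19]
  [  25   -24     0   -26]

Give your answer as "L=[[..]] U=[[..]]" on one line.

  row1 -= 1·row0 → [0,4,-3,1]
  row2 -= -3·row0 → [0,4,-1,4]
  row3 -= 5·row0 → [0,-4,5,-1]
  row2 -= 1·row1 → [0,0,2,3]
  row3 -= -1·row1 → [0,0,2,0]
  row3 -= 1·row2 → [0,0,0,-3]

L=[[1,0,0,0],[1,1,0,0],[-3,1,1,0],[5,-1,1,1]] U=[[5,-4,-1,-5],[0,4,-3,1],[0,0,2,3],[0,0,0,-3]]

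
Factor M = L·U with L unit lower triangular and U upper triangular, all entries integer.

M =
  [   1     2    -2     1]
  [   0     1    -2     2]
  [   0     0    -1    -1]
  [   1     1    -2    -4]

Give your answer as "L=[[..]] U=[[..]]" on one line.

  R1 -= 0·R0 → [0,1,-2,2]
  R2 -= 0·R0 → [0,0,-1,-1]
  R3 -= 1·R0 → [0,-1,0,-5]
  R2 -= 0·R1 → [0,0,-1,-1]
  R3 -= -1·R1 → [0,0,-2,-3]
  R3 -= 2·R2 → [0,0,0,-1]

L=[[1,0,0,0],[0,1,0,0],[0,0,1,0],[1,-1,2,1]] U=[[1,2,-2,1],[0,1,-2,2],[0,0,-1,-1],[0,0,0,-1]]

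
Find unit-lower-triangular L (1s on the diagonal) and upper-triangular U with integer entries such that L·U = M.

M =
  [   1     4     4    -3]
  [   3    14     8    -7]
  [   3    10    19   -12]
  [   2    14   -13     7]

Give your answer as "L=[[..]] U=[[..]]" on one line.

L=[[1,0,0,0],[3,1,0,0],[3,-1,1,0],[2,3,-3,1]] U=[[1,4,4,-3],[0,2,-4,2],[0,0,3,-1],[0,0,0,4]]

  row1 -= 3·row0 → [0,2,-4,2]
  row2 -= 3·row0 → [0,-2,7,-3]
  row3 -= 2·row0 → [0,6,-21,13]
  row2 -= -1·row1 → [0,0,3,-1]
  row3 -= 3·row1 → [0,0,-9,7]
  row3 -= -3·row2 → [0,0,0,4]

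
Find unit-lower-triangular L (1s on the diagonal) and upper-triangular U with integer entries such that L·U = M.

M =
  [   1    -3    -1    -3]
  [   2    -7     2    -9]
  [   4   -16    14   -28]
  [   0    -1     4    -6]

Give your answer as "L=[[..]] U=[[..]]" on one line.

  R1 -= 2·R0 → [0,-1,4,-3]
  R2 -= 4·R0 → [0,-4,18,-16]
  R3 -= 0·R0 → [0,-1,4,-6]
  R2 -= 4·R1 → [0,0,2,-4]
  R3 -= 1·R1 → [0,0,0,-3]
  R3 -= 0·R2 → [0,0,0,-3]

L=[[1,0,0,0],[2,1,0,0],[4,4,1,0],[0,1,0,1]] U=[[1,-3,-1,-3],[0,-1,4,-3],[0,0,2,-4],[0,0,0,-3]]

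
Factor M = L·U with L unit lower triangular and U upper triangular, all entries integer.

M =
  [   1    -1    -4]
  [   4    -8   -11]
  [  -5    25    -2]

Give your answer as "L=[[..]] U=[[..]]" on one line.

  r1 -= 4·r0 → [0,-4,5]
  r2 -= -5·r0 → [0,20,-22]
  r2 -= -5·r1 → [0,0,3]

L=[[1,0,0],[4,1,0],[-5,-5,1]] U=[[1,-1,-4],[0,-4,5],[0,0,3]]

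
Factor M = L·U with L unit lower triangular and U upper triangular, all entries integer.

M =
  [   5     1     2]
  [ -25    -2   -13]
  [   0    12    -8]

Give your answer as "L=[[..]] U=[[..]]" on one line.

  R1 -= -5·R0 → [0,3,-3]
  R2 -= 0·R0 → [0,12,-8]
  R2 -= 4·R1 → [0,0,4]

L=[[1,0,0],[-5,1,0],[0,4,1]] U=[[5,1,2],[0,3,-3],[0,0,4]]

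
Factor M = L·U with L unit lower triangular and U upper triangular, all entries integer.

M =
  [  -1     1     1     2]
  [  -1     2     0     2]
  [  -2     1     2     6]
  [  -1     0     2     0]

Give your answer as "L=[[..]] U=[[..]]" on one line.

L=[[1,0,0,0],[1,1,0,0],[2,-1,1,0],[1,-1,0,1]] U=[[-1,1,1,2],[0,1,-1,0],[0,0,-1,2],[0,0,0,-2]]

  R1 -= 1·R0 → [0,1,-1,0]
  R2 -= 2·R0 → [0,-1,0,2]
  R3 -= 1·R0 → [0,-1,1,-2]
  R2 -= -1·R1 → [0,0,-1,2]
  R3 -= -1·R1 → [0,0,0,-2]
  R3 -= 0·R2 → [0,0,0,-2]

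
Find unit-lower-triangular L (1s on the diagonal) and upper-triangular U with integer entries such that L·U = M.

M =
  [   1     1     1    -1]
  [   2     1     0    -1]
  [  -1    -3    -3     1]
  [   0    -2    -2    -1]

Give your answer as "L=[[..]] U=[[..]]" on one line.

L=[[1,0,0,0],[2,1,0,0],[-1,2,1,0],[0,2,1,1]] U=[[1,1,1,-1],[0,-1,-2,1],[0,0,2,-2],[0,0,0,-1]]

  r1 -= 2·r0 → [0,-1,-2,1]
  r2 -= -1·r0 → [0,-2,-2,0]
  r3 -= 0·r0 → [0,-2,-2,-1]
  r2 -= 2·r1 → [0,0,2,-2]
  r3 -= 2·r1 → [0,0,2,-3]
  r3 -= 1·r2 → [0,0,0,-1]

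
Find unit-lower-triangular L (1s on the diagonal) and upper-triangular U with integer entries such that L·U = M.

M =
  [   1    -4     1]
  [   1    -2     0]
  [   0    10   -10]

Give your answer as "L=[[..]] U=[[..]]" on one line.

  R1 -= 1·R0 → [0,2,-1]
  R2 -= 0·R0 → [0,10,-10]
  R2 -= 5·R1 → [0,0,-5]

L=[[1,0,0],[1,1,0],[0,5,1]] U=[[1,-4,1],[0,2,-1],[0,0,-5]]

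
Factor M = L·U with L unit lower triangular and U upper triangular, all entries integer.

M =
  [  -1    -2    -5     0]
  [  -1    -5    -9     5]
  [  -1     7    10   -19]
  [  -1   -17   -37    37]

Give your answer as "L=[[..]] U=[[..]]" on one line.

L=[[1,0,0,0],[1,1,0,0],[1,-3,1,0],[1,5,-4,1]] U=[[-1,-2,-5,0],[0,-3,-4,5],[0,0,3,-4],[0,0,0,-4]]

  r1 -= 1·r0 → [0,-3,-4,5]
  r2 -= 1·r0 → [0,9,15,-19]
  r3 -= 1·r0 → [0,-15,-32,37]
  r2 -= -3·r1 → [0,0,3,-4]
  r3 -= 5·r1 → [0,0,-12,12]
  r3 -= -4·r2 → [0,0,0,-4]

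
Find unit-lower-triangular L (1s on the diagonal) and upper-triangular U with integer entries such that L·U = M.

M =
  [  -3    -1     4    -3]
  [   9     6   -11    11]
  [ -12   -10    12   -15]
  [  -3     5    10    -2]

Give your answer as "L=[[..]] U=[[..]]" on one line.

  row1 -= -3·row0 → [0,3,1,2]
  row2 -= 4·row0 → [0,-6,-4,-3]
  row3 -= 1·row0 → [0,6,6,1]
  row2 -= -2·row1 → [0,0,-2,1]
  row3 -= 2·row1 → [0,0,4,-3]
  row3 -= -2·row2 → [0,0,0,-1]

L=[[1,0,0,0],[-3,1,0,0],[4,-2,1,0],[1,2,-2,1]] U=[[-3,-1,4,-3],[0,3,1,2],[0,0,-2,1],[0,0,0,-1]]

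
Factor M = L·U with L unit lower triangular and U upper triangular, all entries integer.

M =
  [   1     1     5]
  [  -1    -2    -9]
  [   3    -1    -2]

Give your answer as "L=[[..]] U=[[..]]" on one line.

L=[[1,0,0],[-1,1,0],[3,4,1]] U=[[1,1,5],[0,-1,-4],[0,0,-1]]

  row1 -= -1·row0 → [0,-1,-4]
  row2 -= 3·row0 → [0,-4,-17]
  row2 -= 4·row1 → [0,0,-1]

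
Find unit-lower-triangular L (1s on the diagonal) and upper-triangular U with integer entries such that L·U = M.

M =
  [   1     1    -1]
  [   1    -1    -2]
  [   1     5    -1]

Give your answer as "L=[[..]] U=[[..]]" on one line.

L=[[1,0,0],[1,1,0],[1,-2,1]] U=[[1,1,-1],[0,-2,-1],[0,0,-2]]

  row1 -= 1·row0 → [0,-2,-1]
  row2 -= 1·row0 → [0,4,0]
  row2 -= -2·row1 → [0,0,-2]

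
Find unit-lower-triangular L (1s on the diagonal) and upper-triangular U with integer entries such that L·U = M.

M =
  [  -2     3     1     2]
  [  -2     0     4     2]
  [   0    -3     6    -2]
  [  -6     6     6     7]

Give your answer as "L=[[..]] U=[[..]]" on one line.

  row1 -= 1·row0 → [0,-3,3,0]
  row2 -= 0·row0 → [0,-3,6,-2]
  row3 -= 3·row0 → [0,-3,3,1]
  row2 -= 1·row1 → [0,0,3,-2]
  row3 -= 1·row1 → [0,0,0,1]
  row3 -= 0·row2 → [0,0,0,1]

L=[[1,0,0,0],[1,1,0,0],[0,1,1,0],[3,1,0,1]] U=[[-2,3,1,2],[0,-3,3,0],[0,0,3,-2],[0,0,0,1]]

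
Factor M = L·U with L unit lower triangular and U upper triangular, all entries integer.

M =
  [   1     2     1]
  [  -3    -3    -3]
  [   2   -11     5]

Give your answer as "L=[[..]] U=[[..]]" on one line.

  row1 -= -3·row0 → [0,3,0]
  row2 -= 2·row0 → [0,-15,3]
  row2 -= -5·row1 → [0,0,3]

L=[[1,0,0],[-3,1,0],[2,-5,1]] U=[[1,2,1],[0,3,0],[0,0,3]]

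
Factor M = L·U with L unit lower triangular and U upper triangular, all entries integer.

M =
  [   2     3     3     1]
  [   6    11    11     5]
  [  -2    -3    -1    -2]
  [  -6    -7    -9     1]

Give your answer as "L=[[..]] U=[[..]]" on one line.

  R1 -= 3·R0 → [0,2,2,2]
  R2 -= -1·R0 → [0,0,2,-1]
  R3 -= -3·R0 → [0,2,0,4]
  R2 -= 0·R1 → [0,0,2,-1]
  R3 -= 1·R1 → [0,0,-2,2]
  R3 -= -1·R2 → [0,0,0,1]

L=[[1,0,0,0],[3,1,0,0],[-1,0,1,0],[-3,1,-1,1]] U=[[2,3,3,1],[0,2,2,2],[0,0,2,-1],[0,0,0,1]]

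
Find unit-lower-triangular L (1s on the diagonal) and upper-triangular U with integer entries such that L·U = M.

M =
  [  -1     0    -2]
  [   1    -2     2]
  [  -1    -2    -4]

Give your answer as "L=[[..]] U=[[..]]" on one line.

L=[[1,0,0],[-1,1,0],[1,1,1]] U=[[-1,0,-2],[0,-2,0],[0,0,-2]]

  R1 -= -1·R0 → [0,-2,0]
  R2 -= 1·R0 → [0,-2,-2]
  R2 -= 1·R1 → [0,0,-2]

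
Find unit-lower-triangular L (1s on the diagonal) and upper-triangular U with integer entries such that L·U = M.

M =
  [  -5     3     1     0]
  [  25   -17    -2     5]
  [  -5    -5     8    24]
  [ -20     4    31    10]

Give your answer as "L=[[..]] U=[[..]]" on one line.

L=[[1,0,0,0],[-5,1,0,0],[1,4,1,0],[4,4,-3,1]] U=[[-5,3,1,0],[0,-2,3,5],[0,0,-5,4],[0,0,0,2]]

  r1 -= -5·r0 → [0,-2,3,5]
  r2 -= 1·r0 → [0,-8,7,24]
  r3 -= 4·r0 → [0,-8,27,10]
  r2 -= 4·r1 → [0,0,-5,4]
  r3 -= 4·r1 → [0,0,15,-10]
  r3 -= -3·r2 → [0,0,0,2]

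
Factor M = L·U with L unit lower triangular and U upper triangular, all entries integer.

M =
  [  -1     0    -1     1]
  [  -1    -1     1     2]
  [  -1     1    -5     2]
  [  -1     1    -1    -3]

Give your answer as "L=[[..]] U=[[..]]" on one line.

L=[[1,0,0,0],[1,1,0,0],[1,-1,1,0],[1,-1,-1,1]] U=[[-1,0,-1,1],[0,-1,2,1],[0,0,-2,2],[0,0,0,-1]]

  r1 -= 1·r0 → [0,-1,2,1]
  r2 -= 1·r0 → [0,1,-4,1]
  r3 -= 1·r0 → [0,1,0,-4]
  r2 -= -1·r1 → [0,0,-2,2]
  r3 -= -1·r1 → [0,0,2,-3]
  r3 -= -1·r2 → [0,0,0,-1]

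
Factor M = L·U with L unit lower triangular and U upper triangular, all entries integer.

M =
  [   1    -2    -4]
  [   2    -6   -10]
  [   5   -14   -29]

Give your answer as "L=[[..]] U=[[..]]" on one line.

  row1 -= 2·row0 → [0,-2,-2]
  row2 -= 5·row0 → [0,-4,-9]
  row2 -= 2·row1 → [0,0,-5]

L=[[1,0,0],[2,1,0],[5,2,1]] U=[[1,-2,-4],[0,-2,-2],[0,0,-5]]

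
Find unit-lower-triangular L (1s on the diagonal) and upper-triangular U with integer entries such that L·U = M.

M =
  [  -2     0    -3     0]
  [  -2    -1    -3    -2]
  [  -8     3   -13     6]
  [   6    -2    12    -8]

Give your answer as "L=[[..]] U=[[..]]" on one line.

L=[[1,0,0,0],[1,1,0,0],[4,-3,1,0],[-3,2,-3,1]] U=[[-2,0,-3,0],[0,-1,0,-2],[0,0,-1,0],[0,0,0,-4]]

  R1 -= 1·R0 → [0,-1,0,-2]
  R2 -= 4·R0 → [0,3,-1,6]
  R3 -= -3·R0 → [0,-2,3,-8]
  R2 -= -3·R1 → [0,0,-1,0]
  R3 -= 2·R1 → [0,0,3,-4]
  R3 -= -3·R2 → [0,0,0,-4]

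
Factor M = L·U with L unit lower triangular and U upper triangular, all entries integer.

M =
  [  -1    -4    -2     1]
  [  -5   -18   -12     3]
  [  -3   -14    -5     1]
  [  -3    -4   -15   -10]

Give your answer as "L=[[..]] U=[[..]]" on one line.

L=[[1,0,0,0],[5,1,0,0],[3,-1,1,0],[3,4,1,1]] U=[[-1,-4,-2,1],[0,2,-2,-2],[0,0,-1,-4],[0,0,0,-1]]

  r1 -= 5·r0 → [0,2,-2,-2]
  r2 -= 3·r0 → [0,-2,1,-2]
  r3 -= 3·r0 → [0,8,-9,-13]
  r2 -= -1·r1 → [0,0,-1,-4]
  r3 -= 4·r1 → [0,0,-1,-5]
  r3 -= 1·r2 → [0,0,0,-1]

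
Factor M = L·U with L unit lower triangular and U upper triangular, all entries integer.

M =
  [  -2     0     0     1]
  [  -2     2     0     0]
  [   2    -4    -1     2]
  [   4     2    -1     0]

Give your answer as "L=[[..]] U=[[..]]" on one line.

  row1 -= 1·row0 → [0,2,0,-1]
  row2 -= -1·row0 → [0,-4,-1,3]
  row3 -= -2·row0 → [0,2,-1,2]
  row2 -= -2·row1 → [0,0,-1,1]
  row3 -= 1·row1 → [0,0,-1,3]
  row3 -= 1·row2 → [0,0,0,2]

L=[[1,0,0,0],[1,1,0,0],[-1,-2,1,0],[-2,1,1,1]] U=[[-2,0,0,1],[0,2,0,-1],[0,0,-1,1],[0,0,0,2]]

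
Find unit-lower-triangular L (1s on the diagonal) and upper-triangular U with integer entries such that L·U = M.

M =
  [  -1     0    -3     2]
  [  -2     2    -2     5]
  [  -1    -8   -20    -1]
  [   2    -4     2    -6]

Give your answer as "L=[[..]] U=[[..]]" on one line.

  row1 -= 2·row0 → [0,2,4,1]
  row2 -= 1·row0 → [0,-8,-17,-3]
  row3 -= -2·row0 → [0,-4,-4,-2]
  row2 -= -4·row1 → [0,0,-1,1]
  row3 -= -2·row1 → [0,0,4,0]
  row3 -= -4·row2 → [0,0,0,4]

L=[[1,0,0,0],[2,1,0,0],[1,-4,1,0],[-2,-2,-4,1]] U=[[-1,0,-3,2],[0,2,4,1],[0,0,-1,1],[0,0,0,4]]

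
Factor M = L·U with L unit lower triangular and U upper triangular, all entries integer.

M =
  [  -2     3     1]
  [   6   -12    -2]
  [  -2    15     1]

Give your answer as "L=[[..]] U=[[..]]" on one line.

  row1 -= -3·row0 → [0,-3,1]
  row2 -= 1·row0 → [0,12,0]
  row2 -= -4·row1 → [0,0,4]

L=[[1,0,0],[-3,1,0],[1,-4,1]] U=[[-2,3,1],[0,-3,1],[0,0,4]]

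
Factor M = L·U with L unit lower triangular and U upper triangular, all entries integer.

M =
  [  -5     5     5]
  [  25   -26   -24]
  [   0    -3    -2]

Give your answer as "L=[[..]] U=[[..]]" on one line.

  row1 -= -5·row0 → [0,-1,1]
  row2 -= 0·row0 → [0,-3,-2]
  row2 -= 3·row1 → [0,0,-5]

L=[[1,0,0],[-5,1,0],[0,3,1]] U=[[-5,5,5],[0,-1,1],[0,0,-5]]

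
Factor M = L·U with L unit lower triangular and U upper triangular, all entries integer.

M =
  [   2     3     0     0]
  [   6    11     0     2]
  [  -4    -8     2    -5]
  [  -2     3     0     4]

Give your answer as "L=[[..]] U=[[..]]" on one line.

  R1 -= 3·R0 → [0,2,0,2]
  R2 -= -2·R0 → [0,-2,2,-5]
  R3 -= -1·R0 → [0,6,0,4]
  R2 -= -1·R1 → [0,0,2,-3]
  R3 -= 3·R1 → [0,0,0,-2]
  R3 -= 0·R2 → [0,0,0,-2]

L=[[1,0,0,0],[3,1,0,0],[-2,-1,1,0],[-1,3,0,1]] U=[[2,3,0,0],[0,2,0,2],[0,0,2,-3],[0,0,0,-2]]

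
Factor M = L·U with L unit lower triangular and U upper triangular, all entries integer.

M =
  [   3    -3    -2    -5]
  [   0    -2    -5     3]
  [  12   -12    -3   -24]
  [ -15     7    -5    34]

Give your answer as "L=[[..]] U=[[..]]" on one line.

  R1 -= 0·R0 → [0,-2,-5,3]
  R2 -= 4·R0 → [0,0,5,-4]
  R3 -= -5·R0 → [0,-8,-15,9]
  R2 -= 0·R1 → [0,0,5,-4]
  R3 -= 4·R1 → [0,0,5,-3]
  R3 -= 1·R2 → [0,0,0,1]

L=[[1,0,0,0],[0,1,0,0],[4,0,1,0],[-5,4,1,1]] U=[[3,-3,-2,-5],[0,-2,-5,3],[0,0,5,-4],[0,0,0,1]]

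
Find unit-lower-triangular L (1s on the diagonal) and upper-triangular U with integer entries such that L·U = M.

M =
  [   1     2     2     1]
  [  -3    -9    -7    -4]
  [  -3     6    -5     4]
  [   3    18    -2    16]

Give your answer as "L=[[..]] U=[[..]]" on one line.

L=[[1,0,0,0],[-3,1,0,0],[-3,-4,1,0],[3,-4,4,1]] U=[[1,2,2,1],[0,-3,-1,-1],[0,0,-3,3],[0,0,0,-3]]

  row1 -= -3·row0 → [0,-3,-1,-1]
  row2 -= -3·row0 → [0,12,1,7]
  row3 -= 3·row0 → [0,12,-8,13]
  row2 -= -4·row1 → [0,0,-3,3]
  row3 -= -4·row1 → [0,0,-12,9]
  row3 -= 4·row2 → [0,0,0,-3]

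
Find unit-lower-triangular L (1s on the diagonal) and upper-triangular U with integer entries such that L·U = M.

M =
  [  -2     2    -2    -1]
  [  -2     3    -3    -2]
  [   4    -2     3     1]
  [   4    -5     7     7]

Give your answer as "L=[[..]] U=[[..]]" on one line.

L=[[1,0,0,0],[1,1,0,0],[-2,2,1,0],[-2,-1,2,1]] U=[[-2,2,-2,-1],[0,1,-1,-1],[0,0,1,1],[0,0,0,2]]

  row1 -= 1·row0 → [0,1,-1,-1]
  row2 -= -2·row0 → [0,2,-1,-1]
  row3 -= -2·row0 → [0,-1,3,5]
  row2 -= 2·row1 → [0,0,1,1]
  row3 -= -1·row1 → [0,0,2,4]
  row3 -= 2·row2 → [0,0,0,2]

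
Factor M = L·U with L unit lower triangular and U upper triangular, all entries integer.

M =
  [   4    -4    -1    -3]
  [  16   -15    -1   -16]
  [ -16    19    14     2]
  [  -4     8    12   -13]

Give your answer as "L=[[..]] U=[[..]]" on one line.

L=[[1,0,0,0],[4,1,0,0],[-4,3,1,0],[-1,4,-1,1]] U=[[4,-4,-1,-3],[0,1,3,-4],[0,0,1,2],[0,0,0,2]]

  R1 -= 4·R0 → [0,1,3,-4]
  R2 -= -4·R0 → [0,3,10,-10]
  R3 -= -1·R0 → [0,4,11,-16]
  R2 -= 3·R1 → [0,0,1,2]
  R3 -= 4·R1 → [0,0,-1,0]
  R3 -= -1·R2 → [0,0,0,2]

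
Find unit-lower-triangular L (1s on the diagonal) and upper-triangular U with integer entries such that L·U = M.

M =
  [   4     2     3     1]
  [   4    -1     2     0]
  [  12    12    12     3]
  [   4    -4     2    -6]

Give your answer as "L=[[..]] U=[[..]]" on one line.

  R1 -= 1·R0 → [0,-3,-1,-1]
  R2 -= 3·R0 → [0,6,3,0]
  R3 -= 1·R0 → [0,-6,-1,-7]
  R2 -= -2·R1 → [0,0,1,-2]
  R3 -= 2·R1 → [0,0,1,-5]
  R3 -= 1·R2 → [0,0,0,-3]

L=[[1,0,0,0],[1,1,0,0],[3,-2,1,0],[1,2,1,1]] U=[[4,2,3,1],[0,-3,-1,-1],[0,0,1,-2],[0,0,0,-3]]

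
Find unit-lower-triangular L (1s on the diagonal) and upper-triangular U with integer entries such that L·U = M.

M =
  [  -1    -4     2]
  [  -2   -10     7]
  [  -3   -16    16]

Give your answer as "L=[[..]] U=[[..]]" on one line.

L=[[1,0,0],[2,1,0],[3,2,1]] U=[[-1,-4,2],[0,-2,3],[0,0,4]]

  R1 -= 2·R0 → [0,-2,3]
  R2 -= 3·R0 → [0,-4,10]
  R2 -= 2·R1 → [0,0,4]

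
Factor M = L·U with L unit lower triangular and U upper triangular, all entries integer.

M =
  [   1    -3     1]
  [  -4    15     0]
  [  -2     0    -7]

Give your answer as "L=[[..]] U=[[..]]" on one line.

  row1 -= -4·row0 → [0,3,4]
  row2 -= -2·row0 → [0,-6,-5]
  row2 -= -2·row1 → [0,0,3]

L=[[1,0,0],[-4,1,0],[-2,-2,1]] U=[[1,-3,1],[0,3,4],[0,0,3]]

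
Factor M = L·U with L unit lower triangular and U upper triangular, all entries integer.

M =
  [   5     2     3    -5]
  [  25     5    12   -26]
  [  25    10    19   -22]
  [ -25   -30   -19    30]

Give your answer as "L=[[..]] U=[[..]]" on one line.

  row1 -= 5·row0 → [0,-5,-3,-1]
  row2 -= 5·row0 → [0,0,4,3]
  row3 -= -5·row0 → [0,-20,-4,5]
  row2 -= 0·row1 → [0,0,4,3]
  row3 -= 4·row1 → [0,0,8,9]
  row3 -= 2·row2 → [0,0,0,3]

L=[[1,0,0,0],[5,1,0,0],[5,0,1,0],[-5,4,2,1]] U=[[5,2,3,-5],[0,-5,-3,-1],[0,0,4,3],[0,0,0,3]]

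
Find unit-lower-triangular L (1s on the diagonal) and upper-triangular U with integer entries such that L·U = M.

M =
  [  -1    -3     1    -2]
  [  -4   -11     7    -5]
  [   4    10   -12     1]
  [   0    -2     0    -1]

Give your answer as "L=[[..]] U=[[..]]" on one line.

L=[[1,0,0,0],[4,1,0,0],[-4,-2,1,0],[0,-2,-3,1]] U=[[-1,-3,1,-2],[0,1,3,3],[0,0,-2,-1],[0,0,0,2]]

  row1 -= 4·row0 → [0,1,3,3]
  row2 -= -4·row0 → [0,-2,-8,-7]
  row3 -= 0·row0 → [0,-2,0,-1]
  row2 -= -2·row1 → [0,0,-2,-1]
  row3 -= -2·row1 → [0,0,6,5]
  row3 -= -3·row2 → [0,0,0,2]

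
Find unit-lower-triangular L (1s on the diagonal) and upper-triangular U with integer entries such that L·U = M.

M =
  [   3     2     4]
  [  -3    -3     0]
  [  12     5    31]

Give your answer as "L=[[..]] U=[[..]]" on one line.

L=[[1,0,0],[-1,1,0],[4,3,1]] U=[[3,2,4],[0,-1,4],[0,0,3]]

  r1 -= -1·r0 → [0,-1,4]
  r2 -= 4·r0 → [0,-3,15]
  r2 -= 3·r1 → [0,0,3]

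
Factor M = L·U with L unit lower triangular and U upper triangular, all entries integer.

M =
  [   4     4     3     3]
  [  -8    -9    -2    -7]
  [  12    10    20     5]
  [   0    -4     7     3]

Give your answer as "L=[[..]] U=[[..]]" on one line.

L=[[1,0,0,0],[-2,1,0,0],[3,2,1,0],[0,4,-3,1]] U=[[4,4,3,3],[0,-1,4,-1],[0,0,3,-2],[0,0,0,1]]

  r1 -= -2·r0 → [0,-1,4,-1]
  r2 -= 3·r0 → [0,-2,11,-4]
  r3 -= 0·r0 → [0,-4,7,3]
  r2 -= 2·r1 → [0,0,3,-2]
  r3 -= 4·r1 → [0,0,-9,7]
  r3 -= -3·r2 → [0,0,0,1]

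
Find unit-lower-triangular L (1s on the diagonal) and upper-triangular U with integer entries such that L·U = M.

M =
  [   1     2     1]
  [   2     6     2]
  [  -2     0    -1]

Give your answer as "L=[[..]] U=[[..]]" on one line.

L=[[1,0,0],[2,1,0],[-2,2,1]] U=[[1,2,1],[0,2,0],[0,0,1]]

  R1 -= 2·R0 → [0,2,0]
  R2 -= -2·R0 → [0,4,1]
  R2 -= 2·R1 → [0,0,1]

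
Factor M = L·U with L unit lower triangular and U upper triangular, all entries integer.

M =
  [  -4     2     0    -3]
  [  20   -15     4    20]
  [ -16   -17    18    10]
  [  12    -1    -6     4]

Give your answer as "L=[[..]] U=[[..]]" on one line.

L=[[1,0,0,0],[-5,1,0,0],[4,5,1,0],[-3,-1,1,1]] U=[[-4,2,0,-3],[0,-5,4,5],[0,0,-2,-3],[0,0,0,3]]

  R1 -= -5·R0 → [0,-5,4,5]
  R2 -= 4·R0 → [0,-25,18,22]
  R3 -= -3·R0 → [0,5,-6,-5]
  R2 -= 5·R1 → [0,0,-2,-3]
  R3 -= -1·R1 → [0,0,-2,0]
  R3 -= 1·R2 → [0,0,0,3]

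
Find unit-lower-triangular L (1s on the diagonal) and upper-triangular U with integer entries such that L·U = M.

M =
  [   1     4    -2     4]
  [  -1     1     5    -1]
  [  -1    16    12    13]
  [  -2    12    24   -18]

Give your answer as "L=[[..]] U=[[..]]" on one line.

L=[[1,0,0,0],[-1,1,0,0],[-1,4,1,0],[-2,4,-4,1]] U=[[1,4,-2,4],[0,5,3,3],[0,0,-2,5],[0,0,0,-2]]

  row1 -= -1·row0 → [0,5,3,3]
  row2 -= -1·row0 → [0,20,10,17]
  row3 -= -2·row0 → [0,20,20,-10]
  row2 -= 4·row1 → [0,0,-2,5]
  row3 -= 4·row1 → [0,0,8,-22]
  row3 -= -4·row2 → [0,0,0,-2]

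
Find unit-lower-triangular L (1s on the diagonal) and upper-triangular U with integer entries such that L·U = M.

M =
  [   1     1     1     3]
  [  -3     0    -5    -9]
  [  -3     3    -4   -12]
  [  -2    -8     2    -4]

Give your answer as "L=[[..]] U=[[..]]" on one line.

  r1 -= -3·r0 → [0,3,-2,0]
  r2 -= -3·r0 → [0,6,-1,-3]
  r3 -= -2·r0 → [0,-6,4,2]
  r2 -= 2·r1 → [0,0,3,-3]
  r3 -= -2·r1 → [0,0,0,2]
  r3 -= 0·r2 → [0,0,0,2]

L=[[1,0,0,0],[-3,1,0,0],[-3,2,1,0],[-2,-2,0,1]] U=[[1,1,1,3],[0,3,-2,0],[0,0,3,-3],[0,0,0,2]]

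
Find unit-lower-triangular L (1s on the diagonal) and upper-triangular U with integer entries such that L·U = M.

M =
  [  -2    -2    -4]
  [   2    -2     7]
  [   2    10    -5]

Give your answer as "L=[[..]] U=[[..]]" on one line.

L=[[1,0,0],[-1,1,0],[-1,-2,1]] U=[[-2,-2,-4],[0,-4,3],[0,0,-3]]

  row1 -= -1·row0 → [0,-4,3]
  row2 -= -1·row0 → [0,8,-9]
  row2 -= -2·row1 → [0,0,-3]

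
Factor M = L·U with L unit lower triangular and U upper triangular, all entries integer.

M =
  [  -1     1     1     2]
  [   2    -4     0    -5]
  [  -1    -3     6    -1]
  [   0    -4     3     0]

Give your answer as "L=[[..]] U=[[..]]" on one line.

  r1 -= -2·r0 → [0,-2,2,-1]
  r2 -= 1·r0 → [0,-4,5,-3]
  r3 -= 0·r0 → [0,-4,3,0]
  r2 -= 2·r1 → [0,0,1,-1]
  r3 -= 2·r1 → [0,0,-1,2]
  r3 -= -1·r2 → [0,0,0,1]

L=[[1,0,0,0],[-2,1,0,0],[1,2,1,0],[0,2,-1,1]] U=[[-1,1,1,2],[0,-2,2,-1],[0,0,1,-1],[0,0,0,1]]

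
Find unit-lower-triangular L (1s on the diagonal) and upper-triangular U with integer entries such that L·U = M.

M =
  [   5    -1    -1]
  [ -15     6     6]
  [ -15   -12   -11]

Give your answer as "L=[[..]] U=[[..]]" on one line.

  r1 -= -3·r0 → [0,3,3]
  r2 -= -3·r0 → [0,-15,-14]
  r2 -= -5·r1 → [0,0,1]

L=[[1,0,0],[-3,1,0],[-3,-5,1]] U=[[5,-1,-1],[0,3,3],[0,0,1]]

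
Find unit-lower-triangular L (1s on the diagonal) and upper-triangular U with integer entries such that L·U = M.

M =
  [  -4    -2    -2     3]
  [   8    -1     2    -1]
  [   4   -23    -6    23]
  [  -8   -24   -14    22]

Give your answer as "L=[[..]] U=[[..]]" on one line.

L=[[1,0,0,0],[-2,1,0,0],[-1,5,1,0],[2,4,-1,1]] U=[[-4,-2,-2,3],[0,-5,-2,5],[0,0,2,1],[0,0,0,-3]]

  r1 -= -2·r0 → [0,-5,-2,5]
  r2 -= -1·r0 → [0,-25,-8,26]
  r3 -= 2·r0 → [0,-20,-10,16]
  r2 -= 5·r1 → [0,0,2,1]
  r3 -= 4·r1 → [0,0,-2,-4]
  r3 -= -1·r2 → [0,0,0,-3]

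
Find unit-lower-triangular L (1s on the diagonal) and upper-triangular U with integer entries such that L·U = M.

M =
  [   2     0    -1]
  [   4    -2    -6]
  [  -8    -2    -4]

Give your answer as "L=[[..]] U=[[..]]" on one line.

L=[[1,0,0],[2,1,0],[-4,1,1]] U=[[2,0,-1],[0,-2,-4],[0,0,-4]]

  row1 -= 2·row0 → [0,-2,-4]
  row2 -= -4·row0 → [0,-2,-8]
  row2 -= 1·row1 → [0,0,-4]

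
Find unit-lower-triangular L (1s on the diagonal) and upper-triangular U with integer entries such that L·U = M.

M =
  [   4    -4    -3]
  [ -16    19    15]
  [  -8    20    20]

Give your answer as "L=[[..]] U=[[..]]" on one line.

  row1 -= -4·row0 → [0,3,3]
  row2 -= -2·row0 → [0,12,14]
  row2 -= 4·row1 → [0,0,2]

L=[[1,0,0],[-4,1,0],[-2,4,1]] U=[[4,-4,-3],[0,3,3],[0,0,2]]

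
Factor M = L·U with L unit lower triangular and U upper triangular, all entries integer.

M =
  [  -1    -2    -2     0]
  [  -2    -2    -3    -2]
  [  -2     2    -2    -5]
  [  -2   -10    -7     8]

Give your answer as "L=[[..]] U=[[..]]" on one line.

L=[[1,0,0,0],[2,1,0,0],[2,3,1,0],[2,-3,0,1]] U=[[-1,-2,-2,0],[0,2,1,-2],[0,0,-1,1],[0,0,0,2]]

  R1 -= 2·R0 → [0,2,1,-2]
  R2 -= 2·R0 → [0,6,2,-5]
  R3 -= 2·R0 → [0,-6,-3,8]
  R2 -= 3·R1 → [0,0,-1,1]
  R3 -= -3·R1 → [0,0,0,2]
  R3 -= 0·R2 → [0,0,0,2]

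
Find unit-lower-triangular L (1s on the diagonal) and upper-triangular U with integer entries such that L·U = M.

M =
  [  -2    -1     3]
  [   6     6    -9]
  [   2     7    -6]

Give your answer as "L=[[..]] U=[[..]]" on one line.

L=[[1,0,0],[-3,1,0],[-1,2,1]] U=[[-2,-1,3],[0,3,0],[0,0,-3]]

  R1 -= -3·R0 → [0,3,0]
  R2 -= -1·R0 → [0,6,-3]
  R2 -= 2·R1 → [0,0,-3]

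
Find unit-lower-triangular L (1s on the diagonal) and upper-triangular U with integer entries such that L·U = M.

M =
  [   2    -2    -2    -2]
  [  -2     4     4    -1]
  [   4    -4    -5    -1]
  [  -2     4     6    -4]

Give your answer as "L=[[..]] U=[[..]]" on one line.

  row1 -= -1·row0 → [0,2,2,-3]
  row2 -= 2·row0 → [0,0,-1,3]
  row3 -= -1·row0 → [0,2,4,-6]
  row2 -= 0·row1 → [0,0,-1,3]
  row3 -= 1·row1 → [0,0,2,-3]
  row3 -= -2·row2 → [0,0,0,3]

L=[[1,0,0,0],[-1,1,0,0],[2,0,1,0],[-1,1,-2,1]] U=[[2,-2,-2,-2],[0,2,2,-3],[0,0,-1,3],[0,0,0,3]]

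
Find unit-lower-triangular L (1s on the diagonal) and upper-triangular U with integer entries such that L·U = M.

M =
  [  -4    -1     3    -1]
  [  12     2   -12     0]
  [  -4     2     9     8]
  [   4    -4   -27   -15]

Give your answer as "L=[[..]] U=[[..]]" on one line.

  r1 -= -3·r0 → [0,-1,-3,-3]
  r2 -= 1·r0 → [0,3,6,9]
  r3 -= -1·r0 → [0,-5,-24,-16]
  r2 -= -3·r1 → [0,0,-3,0]
  r3 -= 5·r1 → [0,0,-9,-1]
  r3 -= 3·r2 → [0,0,0,-1]

L=[[1,0,0,0],[-3,1,0,0],[1,-3,1,0],[-1,5,3,1]] U=[[-4,-1,3,-1],[0,-1,-3,-3],[0,0,-3,0],[0,0,0,-1]]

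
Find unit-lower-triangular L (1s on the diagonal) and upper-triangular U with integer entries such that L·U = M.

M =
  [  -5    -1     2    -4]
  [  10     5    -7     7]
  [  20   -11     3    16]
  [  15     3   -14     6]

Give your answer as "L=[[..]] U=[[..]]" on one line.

L=[[1,0,0,0],[-2,1,0,0],[-4,-5,1,0],[-3,0,2,1]] U=[[-5,-1,2,-4],[0,3,-3,-1],[0,0,-4,-5],[0,0,0,4]]

  row1 -= -2·row0 → [0,3,-3,-1]
  row2 -= -4·row0 → [0,-15,11,0]
  row3 -= -3·row0 → [0,0,-8,-6]
  row2 -= -5·row1 → [0,0,-4,-5]
  row3 -= 0·row1 → [0,0,-8,-6]
  row3 -= 2·row2 → [0,0,0,4]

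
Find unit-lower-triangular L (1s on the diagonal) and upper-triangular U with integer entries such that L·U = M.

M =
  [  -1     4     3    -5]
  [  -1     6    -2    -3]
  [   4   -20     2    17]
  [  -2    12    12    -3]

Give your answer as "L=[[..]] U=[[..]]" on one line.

  r1 -= 1·r0 → [0,2,-5,2]
  r2 -= -4·r0 → [0,-4,14,-3]
  r3 -= 2·r0 → [0,4,6,7]
  r2 -= -2·r1 → [0,0,4,1]
  r3 -= 2·r1 → [0,0,16,3]
  r3 -= 4·r2 → [0,0,0,-1]

L=[[1,0,0,0],[1,1,0,0],[-4,-2,1,0],[2,2,4,1]] U=[[-1,4,3,-5],[0,2,-5,2],[0,0,4,1],[0,0,0,-1]]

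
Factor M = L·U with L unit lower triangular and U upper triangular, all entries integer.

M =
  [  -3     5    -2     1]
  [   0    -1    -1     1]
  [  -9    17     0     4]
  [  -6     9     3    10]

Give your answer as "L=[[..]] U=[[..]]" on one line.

  row1 -= 0·row0 → [0,-1,-1,1]
  row2 -= 3·row0 → [0,2,6,1]
  row3 -= 2·row0 → [0,-1,7,8]
  row2 -= -2·row1 → [0,0,4,3]
  row3 -= 1·row1 → [0,0,8,7]
  row3 -= 2·row2 → [0,0,0,1]

L=[[1,0,0,0],[0,1,0,0],[3,-2,1,0],[2,1,2,1]] U=[[-3,5,-2,1],[0,-1,-1,1],[0,0,4,3],[0,0,0,1]]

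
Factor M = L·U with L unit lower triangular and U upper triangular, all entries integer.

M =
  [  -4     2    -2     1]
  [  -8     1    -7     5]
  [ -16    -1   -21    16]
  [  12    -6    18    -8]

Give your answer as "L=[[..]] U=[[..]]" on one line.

L=[[1,0,0,0],[2,1,0,0],[4,3,1,0],[-3,0,-3,1]] U=[[-4,2,-2,1],[0,-3,-3,3],[0,0,-4,3],[0,0,0,4]]

  r1 -= 2·r0 → [0,-3,-3,3]
  r2 -= 4·r0 → [0,-9,-13,12]
  r3 -= -3·r0 → [0,0,12,-5]
  r2 -= 3·r1 → [0,0,-4,3]
  r3 -= 0·r1 → [0,0,12,-5]
  r3 -= -3·r2 → [0,0,0,4]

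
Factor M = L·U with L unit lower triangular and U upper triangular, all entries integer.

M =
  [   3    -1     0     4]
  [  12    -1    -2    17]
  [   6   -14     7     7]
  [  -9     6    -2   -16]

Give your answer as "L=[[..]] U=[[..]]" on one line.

L=[[1,0,0,0],[4,1,0,0],[2,-4,1,0],[-3,1,0,1]] U=[[3,-1,0,4],[0,3,-2,1],[0,0,-1,3],[0,0,0,-5]]

  R1 -= 4·R0 → [0,3,-2,1]
  R2 -= 2·R0 → [0,-12,7,-1]
  R3 -= -3·R0 → [0,3,-2,-4]
  R2 -= -4·R1 → [0,0,-1,3]
  R3 -= 1·R1 → [0,0,0,-5]
  R3 -= 0·R2 → [0,0,0,-5]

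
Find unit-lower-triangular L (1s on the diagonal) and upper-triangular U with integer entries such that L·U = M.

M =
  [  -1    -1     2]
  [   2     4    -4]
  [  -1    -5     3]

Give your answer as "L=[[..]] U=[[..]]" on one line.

  r1 -= -2·r0 → [0,2,0]
  r2 -= 1·r0 → [0,-4,1]
  r2 -= -2·r1 → [0,0,1]

L=[[1,0,0],[-2,1,0],[1,-2,1]] U=[[-1,-1,2],[0,2,0],[0,0,1]]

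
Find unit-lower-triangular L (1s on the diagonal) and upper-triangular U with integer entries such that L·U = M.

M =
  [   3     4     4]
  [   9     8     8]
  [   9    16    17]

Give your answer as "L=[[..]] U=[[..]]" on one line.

  row1 -= 3·row0 → [0,-4,-4]
  row2 -= 3·row0 → [0,4,5]
  row2 -= -1·row1 → [0,0,1]

L=[[1,0,0],[3,1,0],[3,-1,1]] U=[[3,4,4],[0,-4,-4],[0,0,1]]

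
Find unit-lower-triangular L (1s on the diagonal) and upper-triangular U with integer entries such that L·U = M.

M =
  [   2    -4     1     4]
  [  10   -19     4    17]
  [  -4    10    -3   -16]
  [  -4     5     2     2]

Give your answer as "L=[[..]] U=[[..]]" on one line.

L=[[1,0,0,0],[5,1,0,0],[-2,2,1,0],[-2,-3,1,1]] U=[[2,-4,1,4],[0,1,-1,-3],[0,0,1,-2],[0,0,0,3]]

  row1 -= 5·row0 → [0,1,-1,-3]
  row2 -= -2·row0 → [0,2,-1,-8]
  row3 -= -2·row0 → [0,-3,4,10]
  row2 -= 2·row1 → [0,0,1,-2]
  row3 -= -3·row1 → [0,0,1,1]
  row3 -= 1·row2 → [0,0,0,3]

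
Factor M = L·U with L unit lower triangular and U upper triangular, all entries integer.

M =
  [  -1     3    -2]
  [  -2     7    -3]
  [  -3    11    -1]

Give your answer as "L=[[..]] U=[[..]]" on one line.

L=[[1,0,0],[2,1,0],[3,2,1]] U=[[-1,3,-2],[0,1,1],[0,0,3]]

  row1 -= 2·row0 → [0,1,1]
  row2 -= 3·row0 → [0,2,5]
  row2 -= 2·row1 → [0,0,3]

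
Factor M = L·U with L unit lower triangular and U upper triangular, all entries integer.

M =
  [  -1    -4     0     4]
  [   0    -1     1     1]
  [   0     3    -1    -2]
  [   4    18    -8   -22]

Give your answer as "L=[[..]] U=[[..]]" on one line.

L=[[1,0,0,0],[0,1,0,0],[0,-3,1,0],[-4,-2,-3,1]] U=[[-1,-4,0,4],[0,-1,1,1],[0,0,2,1],[0,0,0,-1]]

  R1 -= 0·R0 → [0,-1,1,1]
  R2 -= 0·R0 → [0,3,-1,-2]
  R3 -= -4·R0 → [0,2,-8,-6]
  R2 -= -3·R1 → [0,0,2,1]
  R3 -= -2·R1 → [0,0,-6,-4]
  R3 -= -3·R2 → [0,0,0,-1]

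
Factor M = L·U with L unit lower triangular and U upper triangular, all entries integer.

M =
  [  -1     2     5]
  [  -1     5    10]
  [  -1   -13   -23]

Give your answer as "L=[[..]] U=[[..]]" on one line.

L=[[1,0,0],[1,1,0],[1,-5,1]] U=[[-1,2,5],[0,3,5],[0,0,-3]]

  row1 -= 1·row0 → [0,3,5]
  row2 -= 1·row0 → [0,-15,-28]
  row2 -= -5·row1 → [0,0,-3]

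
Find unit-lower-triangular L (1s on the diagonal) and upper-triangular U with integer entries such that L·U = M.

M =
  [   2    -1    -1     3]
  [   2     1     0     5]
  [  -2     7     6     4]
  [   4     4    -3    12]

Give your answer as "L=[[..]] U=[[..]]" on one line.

L=[[1,0,0,0],[1,1,0,0],[-1,3,1,0],[2,3,-2,1]] U=[[2,-1,-1,3],[0,2,1,2],[0,0,2,1],[0,0,0,2]]

  r1 -= 1·r0 → [0,2,1,2]
  r2 -= -1·r0 → [0,6,5,7]
  r3 -= 2·r0 → [0,6,-1,6]
  r2 -= 3·r1 → [0,0,2,1]
  r3 -= 3·r1 → [0,0,-4,0]
  r3 -= -2·r2 → [0,0,0,2]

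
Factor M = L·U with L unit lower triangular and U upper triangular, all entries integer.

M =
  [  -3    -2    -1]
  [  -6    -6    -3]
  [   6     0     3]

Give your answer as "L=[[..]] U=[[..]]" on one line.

  r1 -= 2·r0 → [0,-2,-1]
  r2 -= -2·r0 → [0,-4,1]
  r2 -= 2·r1 → [0,0,3]

L=[[1,0,0],[2,1,0],[-2,2,1]] U=[[-3,-2,-1],[0,-2,-1],[0,0,3]]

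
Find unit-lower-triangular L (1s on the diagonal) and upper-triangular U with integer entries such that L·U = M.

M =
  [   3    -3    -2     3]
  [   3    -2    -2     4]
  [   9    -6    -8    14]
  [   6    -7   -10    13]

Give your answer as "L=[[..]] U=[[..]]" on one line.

L=[[1,0,0,0],[1,1,0,0],[3,3,1,0],[2,-1,3,1]] U=[[3,-3,-2,3],[0,1,0,1],[0,0,-2,2],[0,0,0,2]]

  R1 -= 1·R0 → [0,1,0,1]
  R2 -= 3·R0 → [0,3,-2,5]
  R3 -= 2·R0 → [0,-1,-6,7]
  R2 -= 3·R1 → [0,0,-2,2]
  R3 -= -1·R1 → [0,0,-6,8]
  R3 -= 3·R2 → [0,0,0,2]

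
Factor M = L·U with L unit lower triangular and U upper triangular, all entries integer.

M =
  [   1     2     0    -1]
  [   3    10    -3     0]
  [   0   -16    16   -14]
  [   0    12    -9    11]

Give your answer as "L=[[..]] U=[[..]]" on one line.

  r1 -= 3·r0 → [0,4,-3,3]
  r2 -= 0·r0 → [0,-16,16,-14]
  r3 -= 0·r0 → [0,12,-9,11]
  r2 -= -4·r1 → [0,0,4,-2]
  r3 -= 3·r1 → [0,0,0,2]
  r3 -= 0·r2 → [0,0,0,2]

L=[[1,0,0,0],[3,1,0,0],[0,-4,1,0],[0,3,0,1]] U=[[1,2,0,-1],[0,4,-3,3],[0,0,4,-2],[0,0,0,2]]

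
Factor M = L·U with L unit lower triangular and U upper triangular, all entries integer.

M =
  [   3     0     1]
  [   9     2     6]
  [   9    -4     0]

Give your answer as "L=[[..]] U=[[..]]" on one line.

L=[[1,0,0],[3,1,0],[3,-2,1]] U=[[3,0,1],[0,2,3],[0,0,3]]

  row1 -= 3·row0 → [0,2,3]
  row2 -= 3·row0 → [0,-4,-3]
  row2 -= -2·row1 → [0,0,3]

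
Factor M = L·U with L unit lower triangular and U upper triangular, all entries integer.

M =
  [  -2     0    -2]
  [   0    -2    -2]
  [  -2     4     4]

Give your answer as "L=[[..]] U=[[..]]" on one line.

L=[[1,0,0],[0,1,0],[1,-2,1]] U=[[-2,0,-2],[0,-2,-2],[0,0,2]]

  r1 -= 0·r0 → [0,-2,-2]
  r2 -= 1·r0 → [0,4,6]
  r2 -= -2·r1 → [0,0,2]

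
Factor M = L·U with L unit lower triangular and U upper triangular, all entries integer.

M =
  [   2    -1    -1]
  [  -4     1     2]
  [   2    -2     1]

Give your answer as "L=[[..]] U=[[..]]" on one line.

L=[[1,0,0],[-2,1,0],[1,1,1]] U=[[2,-1,-1],[0,-1,0],[0,0,2]]

  r1 -= -2·r0 → [0,-1,0]
  r2 -= 1·r0 → [0,-1,2]
  r2 -= 1·r1 → [0,0,2]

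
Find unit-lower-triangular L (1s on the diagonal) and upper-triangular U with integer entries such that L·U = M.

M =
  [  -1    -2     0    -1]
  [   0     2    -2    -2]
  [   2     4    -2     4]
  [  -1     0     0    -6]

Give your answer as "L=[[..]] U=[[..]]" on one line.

L=[[1,0,0,0],[0,1,0,0],[-2,0,1,0],[1,1,-1,1]] U=[[-1,-2,0,-1],[0,2,-2,-2],[0,0,-2,2],[0,0,0,-1]]

  row1 -= 0·row0 → [0,2,-2,-2]
  row2 -= -2·row0 → [0,0,-2,2]
  row3 -= 1·row0 → [0,2,0,-5]
  row2 -= 0·row1 → [0,0,-2,2]
  row3 -= 1·row1 → [0,0,2,-3]
  row3 -= -1·row2 → [0,0,0,-1]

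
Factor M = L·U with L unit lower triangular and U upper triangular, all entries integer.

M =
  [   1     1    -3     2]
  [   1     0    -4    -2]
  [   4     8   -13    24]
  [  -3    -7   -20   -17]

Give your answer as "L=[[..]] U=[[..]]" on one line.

L=[[1,0,0,0],[1,1,0,0],[4,-4,1,0],[-3,4,5,1]] U=[[1,1,-3,2],[0,-1,-1,-4],[0,0,-5,0],[0,0,0,5]]

  row1 -= 1·row0 → [0,-1,-1,-4]
  row2 -= 4·row0 → [0,4,-1,16]
  row3 -= -3·row0 → [0,-4,-29,-11]
  row2 -= -4·row1 → [0,0,-5,0]
  row3 -= 4·row1 → [0,0,-25,5]
  row3 -= 5·row2 → [0,0,0,5]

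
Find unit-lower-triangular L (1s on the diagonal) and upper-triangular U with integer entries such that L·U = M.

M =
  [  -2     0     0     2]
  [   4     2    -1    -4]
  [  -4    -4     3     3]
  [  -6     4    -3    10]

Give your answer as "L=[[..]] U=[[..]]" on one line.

L=[[1,0,0,0],[-2,1,0,0],[2,-2,1,0],[3,2,-1,1]] U=[[-2,0,0,2],[0,2,-1,0],[0,0,1,-1],[0,0,0,3]]

  r1 -= -2·r0 → [0,2,-1,0]
  r2 -= 2·r0 → [0,-4,3,-1]
  r3 -= 3·r0 → [0,4,-3,4]
  r2 -= -2·r1 → [0,0,1,-1]
  r3 -= 2·r1 → [0,0,-1,4]
  r3 -= -1·r2 → [0,0,0,3]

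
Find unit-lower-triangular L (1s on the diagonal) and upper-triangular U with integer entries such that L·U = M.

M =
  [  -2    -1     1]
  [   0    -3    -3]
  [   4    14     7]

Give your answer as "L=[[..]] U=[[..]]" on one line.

  row1 -= 0·row0 → [0,-3,-3]
  row2 -= -2·row0 → [0,12,9]
  row2 -= -4·row1 → [0,0,-3]

L=[[1,0,0],[0,1,0],[-2,-4,1]] U=[[-2,-1,1],[0,-3,-3],[0,0,-3]]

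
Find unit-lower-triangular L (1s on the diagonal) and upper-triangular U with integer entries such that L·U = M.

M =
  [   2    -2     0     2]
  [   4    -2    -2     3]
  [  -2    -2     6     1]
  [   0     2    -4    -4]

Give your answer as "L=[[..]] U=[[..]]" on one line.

  R1 -= 2·R0 → [0,2,-2,-1]
  R2 -= -1·R0 → [0,-4,6,3]
  R3 -= 0·R0 → [0,2,-4,-4]
  R2 -= -2·R1 → [0,0,2,1]
  R3 -= 1·R1 → [0,0,-2,-3]
  R3 -= -1·R2 → [0,0,0,-2]

L=[[1,0,0,0],[2,1,0,0],[-1,-2,1,0],[0,1,-1,1]] U=[[2,-2,0,2],[0,2,-2,-1],[0,0,2,1],[0,0,0,-2]]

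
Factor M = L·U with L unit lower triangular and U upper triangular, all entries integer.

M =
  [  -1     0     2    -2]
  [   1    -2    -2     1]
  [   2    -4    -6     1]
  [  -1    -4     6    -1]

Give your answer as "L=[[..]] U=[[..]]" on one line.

L=[[1,0,0,0],[-1,1,0,0],[-2,2,1,0],[1,2,-2,1]] U=[[-1,0,2,-2],[0,-2,0,-1],[0,0,-2,-1],[0,0,0,1]]

  R1 -= -1·R0 → [0,-2,0,-1]
  R2 -= -2·R0 → [0,-4,-2,-3]
  R3 -= 1·R0 → [0,-4,4,1]
  R2 -= 2·R1 → [0,0,-2,-1]
  R3 -= 2·R1 → [0,0,4,3]
  R3 -= -2·R2 → [0,0,0,1]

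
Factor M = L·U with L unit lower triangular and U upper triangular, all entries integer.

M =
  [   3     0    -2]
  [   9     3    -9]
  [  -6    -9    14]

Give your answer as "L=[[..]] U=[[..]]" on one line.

L=[[1,0,0],[3,1,0],[-2,-3,1]] U=[[3,0,-2],[0,3,-3],[0,0,1]]

  row1 -= 3·row0 → [0,3,-3]
  row2 -= -2·row0 → [0,-9,10]
  row2 -= -3·row1 → [0,0,1]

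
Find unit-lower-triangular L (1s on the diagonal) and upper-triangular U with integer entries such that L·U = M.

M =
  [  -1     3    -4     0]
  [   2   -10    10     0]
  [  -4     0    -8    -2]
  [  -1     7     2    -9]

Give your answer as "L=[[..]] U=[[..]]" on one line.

L=[[1,0,0,0],[-2,1,0,0],[4,3,1,0],[1,-1,4,1]] U=[[-1,3,-4,0],[0,-4,2,0],[0,0,2,-2],[0,0,0,-1]]

  r1 -= -2·r0 → [0,-4,2,0]
  r2 -= 4·r0 → [0,-12,8,-2]
  r3 -= 1·r0 → [0,4,6,-9]
  r2 -= 3·r1 → [0,0,2,-2]
  r3 -= -1·r1 → [0,0,8,-9]
  r3 -= 4·r2 → [0,0,0,-1]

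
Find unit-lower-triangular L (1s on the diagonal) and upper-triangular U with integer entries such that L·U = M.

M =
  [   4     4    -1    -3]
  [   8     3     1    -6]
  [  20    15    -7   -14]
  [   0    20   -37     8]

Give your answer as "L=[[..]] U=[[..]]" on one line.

L=[[1,0,0,0],[2,1,0,0],[5,1,1,0],[0,-4,5,1]] U=[[4,4,-1,-3],[0,-5,3,0],[0,0,-5,1],[0,0,0,3]]

  r1 -= 2·r0 → [0,-5,3,0]
  r2 -= 5·r0 → [0,-5,-2,1]
  r3 -= 0·r0 → [0,20,-37,8]
  r2 -= 1·r1 → [0,0,-5,1]
  r3 -= -4·r1 → [0,0,-25,8]
  r3 -= 5·r2 → [0,0,0,3]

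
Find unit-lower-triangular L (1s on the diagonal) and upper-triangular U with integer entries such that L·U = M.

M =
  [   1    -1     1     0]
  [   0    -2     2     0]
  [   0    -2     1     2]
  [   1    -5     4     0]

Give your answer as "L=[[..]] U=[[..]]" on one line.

L=[[1,0,0,0],[0,1,0,0],[0,1,1,0],[1,2,1,1]] U=[[1,-1,1,0],[0,-2,2,0],[0,0,-1,2],[0,0,0,-2]]

  R1 -= 0·R0 → [0,-2,2,0]
  R2 -= 0·R0 → [0,-2,1,2]
  R3 -= 1·R0 → [0,-4,3,0]
  R2 -= 1·R1 → [0,0,-1,2]
  R3 -= 2·R1 → [0,0,-1,0]
  R3 -= 1·R2 → [0,0,0,-2]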